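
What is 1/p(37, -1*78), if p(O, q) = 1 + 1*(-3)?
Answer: -½ ≈ -0.50000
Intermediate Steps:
p(O, q) = -2 (p(O, q) = 1 - 3 = -2)
1/p(37, -1*78) = 1/(-2) = -½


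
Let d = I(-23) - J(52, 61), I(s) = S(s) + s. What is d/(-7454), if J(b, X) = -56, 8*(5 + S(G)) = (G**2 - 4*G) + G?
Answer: -411/29816 ≈ -0.013785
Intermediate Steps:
S(G) = -5 - 3*G/8 + G**2/8 (S(G) = -5 + ((G**2 - 4*G) + G)/8 = -5 + (G**2 - 3*G)/8 = -5 + (-3*G/8 + G**2/8) = -5 - 3*G/8 + G**2/8)
I(s) = -5 + s**2/8 + 5*s/8 (I(s) = (-5 - 3*s/8 + s**2/8) + s = -5 + s**2/8 + 5*s/8)
d = 411/4 (d = (-5 + (1/8)*(-23)**2 + (5/8)*(-23)) - 1*(-56) = (-5 + (1/8)*529 - 115/8) + 56 = (-5 + 529/8 - 115/8) + 56 = 187/4 + 56 = 411/4 ≈ 102.75)
d/(-7454) = (411/4)/(-7454) = (411/4)*(-1/7454) = -411/29816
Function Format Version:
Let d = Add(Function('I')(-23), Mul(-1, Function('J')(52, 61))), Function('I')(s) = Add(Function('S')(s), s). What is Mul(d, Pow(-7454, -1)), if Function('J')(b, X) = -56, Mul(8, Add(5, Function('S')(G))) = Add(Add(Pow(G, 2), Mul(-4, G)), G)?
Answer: Rational(-411, 29816) ≈ -0.013785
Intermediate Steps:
Function('S')(G) = Add(-5, Mul(Rational(-3, 8), G), Mul(Rational(1, 8), Pow(G, 2))) (Function('S')(G) = Add(-5, Mul(Rational(1, 8), Add(Add(Pow(G, 2), Mul(-4, G)), G))) = Add(-5, Mul(Rational(1, 8), Add(Pow(G, 2), Mul(-3, G)))) = Add(-5, Add(Mul(Rational(-3, 8), G), Mul(Rational(1, 8), Pow(G, 2)))) = Add(-5, Mul(Rational(-3, 8), G), Mul(Rational(1, 8), Pow(G, 2))))
Function('I')(s) = Add(-5, Mul(Rational(1, 8), Pow(s, 2)), Mul(Rational(5, 8), s)) (Function('I')(s) = Add(Add(-5, Mul(Rational(-3, 8), s), Mul(Rational(1, 8), Pow(s, 2))), s) = Add(-5, Mul(Rational(1, 8), Pow(s, 2)), Mul(Rational(5, 8), s)))
d = Rational(411, 4) (d = Add(Add(-5, Mul(Rational(1, 8), Pow(-23, 2)), Mul(Rational(5, 8), -23)), Mul(-1, -56)) = Add(Add(-5, Mul(Rational(1, 8), 529), Rational(-115, 8)), 56) = Add(Add(-5, Rational(529, 8), Rational(-115, 8)), 56) = Add(Rational(187, 4), 56) = Rational(411, 4) ≈ 102.75)
Mul(d, Pow(-7454, -1)) = Mul(Rational(411, 4), Pow(-7454, -1)) = Mul(Rational(411, 4), Rational(-1, 7454)) = Rational(-411, 29816)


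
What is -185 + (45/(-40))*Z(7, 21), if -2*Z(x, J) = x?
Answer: -2897/16 ≈ -181.06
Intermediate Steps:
Z(x, J) = -x/2
-185 + (45/(-40))*Z(7, 21) = -185 + (45/(-40))*(-1/2*7) = -185 + (45*(-1/40))*(-7/2) = -185 - 9/8*(-7/2) = -185 + 63/16 = -2897/16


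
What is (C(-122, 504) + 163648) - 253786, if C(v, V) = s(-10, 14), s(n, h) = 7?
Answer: -90131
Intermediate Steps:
C(v, V) = 7
(C(-122, 504) + 163648) - 253786 = (7 + 163648) - 253786 = 163655 - 253786 = -90131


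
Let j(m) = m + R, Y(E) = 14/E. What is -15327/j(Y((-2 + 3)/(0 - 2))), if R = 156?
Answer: -15327/128 ≈ -119.74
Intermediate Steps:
j(m) = 156 + m (j(m) = m + 156 = 156 + m)
-15327/j(Y((-2 + 3)/(0 - 2))) = -15327/(156 + 14/(((-2 + 3)/(0 - 2)))) = -15327/(156 + 14/((1/(-2)))) = -15327/(156 + 14/((1*(-1/2)))) = -15327/(156 + 14/(-1/2)) = -15327/(156 + 14*(-2)) = -15327/(156 - 28) = -15327/128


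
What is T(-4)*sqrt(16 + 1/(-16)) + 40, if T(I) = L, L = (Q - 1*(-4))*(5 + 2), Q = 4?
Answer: 40 + 14*sqrt(255) ≈ 263.56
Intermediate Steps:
L = 56 (L = (4 - 1*(-4))*(5 + 2) = (4 + 4)*7 = 8*7 = 56)
T(I) = 56
T(-4)*sqrt(16 + 1/(-16)) + 40 = 56*sqrt(16 + 1/(-16)) + 40 = 56*sqrt(16 - 1/16) + 40 = 56*sqrt(255/16) + 40 = 56*(sqrt(255)/4) + 40 = 14*sqrt(255) + 40 = 40 + 14*sqrt(255)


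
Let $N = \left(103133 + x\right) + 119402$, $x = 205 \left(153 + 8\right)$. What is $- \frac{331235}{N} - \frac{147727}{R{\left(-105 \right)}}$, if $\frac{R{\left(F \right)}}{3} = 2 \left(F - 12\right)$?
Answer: $\frac{1250587687}{5979636} \approx 209.14$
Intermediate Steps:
$x = 33005$ ($x = 205 \cdot 161 = 33005$)
$R{\left(F \right)} = -72 + 6 F$ ($R{\left(F \right)} = 3 \cdot 2 \left(F - 12\right) = 3 \cdot 2 \left(-12 + F\right) = 3 \left(-24 + 2 F\right) = -72 + 6 F$)
$N = 255540$ ($N = \left(103133 + 33005\right) + 119402 = 136138 + 119402 = 255540$)
$- \frac{331235}{N} - \frac{147727}{R{\left(-105 \right)}} = - \frac{331235}{255540} - \frac{147727}{-72 + 6 \left(-105\right)} = \left(-331235\right) \frac{1}{255540} - \frac{147727}{-72 - 630} = - \frac{66247}{51108} - \frac{147727}{-702} = - \frac{66247}{51108} - - \frac{147727}{702} = - \frac{66247}{51108} + \frac{147727}{702} = \frac{1250587687}{5979636}$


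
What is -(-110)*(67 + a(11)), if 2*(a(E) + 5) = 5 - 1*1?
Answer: 7040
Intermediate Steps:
a(E) = -3 (a(E) = -5 + (5 - 1*1)/2 = -5 + (5 - 1)/2 = -5 + (½)*4 = -5 + 2 = -3)
-(-110)*(67 + a(11)) = -(-110)*(67 - 3) = -(-110)*64 = -1*(-7040) = 7040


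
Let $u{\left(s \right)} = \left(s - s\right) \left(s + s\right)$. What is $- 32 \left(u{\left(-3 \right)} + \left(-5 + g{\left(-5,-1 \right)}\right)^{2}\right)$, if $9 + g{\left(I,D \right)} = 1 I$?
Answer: $-11552$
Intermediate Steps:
$g{\left(I,D \right)} = -9 + I$ ($g{\left(I,D \right)} = -9 + 1 I = -9 + I$)
$u{\left(s \right)} = 0$ ($u{\left(s \right)} = 0 \cdot 2 s = 0$)
$- 32 \left(u{\left(-3 \right)} + \left(-5 + g{\left(-5,-1 \right)}\right)^{2}\right) = - 32 \left(0 + \left(-5 - 14\right)^{2}\right) = - 32 \left(0 + \left(-19\right)^{2}\right) = - 32 \left(0 + 361\right) = \left(-32\right) 361 = -11552$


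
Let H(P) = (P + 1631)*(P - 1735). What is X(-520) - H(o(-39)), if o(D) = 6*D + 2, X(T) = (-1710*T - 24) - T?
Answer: 3641529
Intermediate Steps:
X(T) = -24 - 1711*T (X(T) = (-24 - 1710*T) - T = -24 - 1711*T)
o(D) = 2 + 6*D
H(P) = (-1735 + P)*(1631 + P) (H(P) = (1631 + P)*(-1735 + P) = (-1735 + P)*(1631 + P))
X(-520) - H(o(-39)) = (-24 - 1711*(-520)) - (-2829785 + (2 + 6*(-39))² - 104*(2 + 6*(-39))) = (-24 + 889720) - (-2829785 + (2 - 234)² - 104*(2 - 234)) = 889696 - (-2829785 + (-232)² - 104*(-232)) = 889696 - (-2829785 + 53824 + 24128) = 889696 - 1*(-2751833) = 889696 + 2751833 = 3641529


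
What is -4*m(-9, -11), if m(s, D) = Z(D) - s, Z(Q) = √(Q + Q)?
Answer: -36 - 4*I*√22 ≈ -36.0 - 18.762*I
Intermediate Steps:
Z(Q) = √2*√Q (Z(Q) = √(2*Q) = √2*√Q)
m(s, D) = -s + √2*√D (m(s, D) = √2*√D - s = -s + √2*√D)
-4*m(-9, -11) = -4*(-1*(-9) + √2*√(-11)) = -4*(9 + √2*(I*√11)) = -4*(9 + I*√22) = -36 - 4*I*√22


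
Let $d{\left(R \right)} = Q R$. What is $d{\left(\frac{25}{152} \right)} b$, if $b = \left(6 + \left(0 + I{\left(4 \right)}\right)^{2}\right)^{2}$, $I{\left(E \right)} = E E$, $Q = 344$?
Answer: $\frac{73792300}{19} \approx 3.8838 \cdot 10^{6}$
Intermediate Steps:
$I{\left(E \right)} = E^{2}$
$d{\left(R \right)} = 344 R$
$b = 68644$ ($b = \left(6 + \left(0 + 4^{2}\right)^{2}\right)^{2} = \left(6 + \left(0 + 16\right)^{2}\right)^{2} = \left(6 + 16^{2}\right)^{2} = \left(6 + 256\right)^{2} = 262^{2} = 68644$)
$d{\left(\frac{25}{152} \right)} b = 344 \cdot \frac{25}{152} \cdot 68644 = \frac{1075}{19} \cdot 68644 = \frac{73792300}{19}$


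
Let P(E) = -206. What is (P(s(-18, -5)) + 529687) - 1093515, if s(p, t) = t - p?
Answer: -564034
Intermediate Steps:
(P(s(-18, -5)) + 529687) - 1093515 = (-206 + 529687) - 1093515 = 529481 - 1093515 = -564034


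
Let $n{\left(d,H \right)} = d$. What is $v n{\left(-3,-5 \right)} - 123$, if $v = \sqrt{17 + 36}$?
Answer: $-123 - 3 \sqrt{53} \approx -144.84$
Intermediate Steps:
$v = \sqrt{53} \approx 7.2801$
$v n{\left(-3,-5 \right)} - 123 = \sqrt{53} \left(-3\right) - 123 = - 3 \sqrt{53} - 123 = -123 - 3 \sqrt{53}$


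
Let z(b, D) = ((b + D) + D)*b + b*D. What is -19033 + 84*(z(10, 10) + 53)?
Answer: 19019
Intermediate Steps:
z(b, D) = D*b + b*(b + 2*D) (z(b, D) = ((D + b) + D)*b + D*b = (b + 2*D)*b + D*b = b*(b + 2*D) + D*b = D*b + b*(b + 2*D))
-19033 + 84*(z(10, 10) + 53) = -19033 + 84*(10*(10 + 3*10) + 53) = -19033 + 84*(10*(10 + 30) + 53) = -19033 + 84*(10*40 + 53) = -19033 + 84*(400 + 53) = -19033 + 84*453 = -19033 + 38052 = 19019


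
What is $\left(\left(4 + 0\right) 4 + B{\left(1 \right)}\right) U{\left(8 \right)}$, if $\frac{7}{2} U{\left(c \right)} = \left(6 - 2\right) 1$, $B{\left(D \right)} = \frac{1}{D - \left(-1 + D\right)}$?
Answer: $\frac{136}{7} \approx 19.429$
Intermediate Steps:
$B{\left(D \right)} = 1$ ($B{\left(D \right)} = 1^{-1} = 1$)
$U{\left(c \right)} = \frac{8}{7}$ ($U{\left(c \right)} = \frac{2 \left(6 - 2\right) 1}{7} = \frac{2 \cdot 4 \cdot 1}{7} = \frac{2}{7} \cdot 4 = \frac{8}{7}$)
$\left(\left(4 + 0\right) 4 + B{\left(1 \right)}\right) U{\left(8 \right)} = \left(\left(4 + 0\right) 4 + 1\right) \frac{8}{7} = \left(4 \cdot 4 + 1\right) \frac{8}{7} = \left(16 + 1\right) \frac{8}{7} = 17 \cdot \frac{8}{7} = \frac{136}{7}$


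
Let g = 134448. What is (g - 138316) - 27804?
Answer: -31672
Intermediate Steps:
(g - 138316) - 27804 = (134448 - 138316) - 27804 = -3868 - 27804 = -31672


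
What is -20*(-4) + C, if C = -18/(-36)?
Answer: 161/2 ≈ 80.500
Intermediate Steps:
C = ½ (C = -18*(-1/36) = ½ ≈ 0.50000)
-20*(-4) + C = -20*(-4) + ½ = 80 + ½ = 161/2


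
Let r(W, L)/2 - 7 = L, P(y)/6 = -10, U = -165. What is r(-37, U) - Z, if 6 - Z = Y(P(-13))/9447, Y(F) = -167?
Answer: -3042101/9447 ≈ -322.02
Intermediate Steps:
P(y) = -60 (P(y) = 6*(-10) = -60)
r(W, L) = 14 + 2*L
Z = 56849/9447 (Z = 6 - (-167)/9447 = 6 - 1*(-167/9447) = 6 + 167/9447 = 56849/9447 ≈ 6.0177)
r(-37, U) - Z = (14 + 2*(-165)) - 1*56849/9447 = (14 - 330) - 56849/9447 = -316 - 56849/9447 = -3042101/9447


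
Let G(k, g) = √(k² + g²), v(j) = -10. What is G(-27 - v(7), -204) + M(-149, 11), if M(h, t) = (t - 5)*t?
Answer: 66 + 17*√145 ≈ 270.71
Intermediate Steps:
M(h, t) = t*(-5 + t) (M(h, t) = (-5 + t)*t = t*(-5 + t))
G(k, g) = √(g² + k²)
G(-27 - v(7), -204) + M(-149, 11) = √((-204)² + (-27 - 1*(-10))²) + 11*(-5 + 11) = √(41616 + (-27 + 10)²) + 11*6 = √(41616 + (-17)²) + 66 = √(41616 + 289) + 66 = √41905 + 66 = 17*√145 + 66 = 66 + 17*√145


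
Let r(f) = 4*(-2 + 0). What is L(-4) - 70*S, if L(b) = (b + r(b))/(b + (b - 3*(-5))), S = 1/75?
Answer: -278/105 ≈ -2.6476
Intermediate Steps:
r(f) = -8 (r(f) = 4*(-2) = -8)
S = 1/75 ≈ 0.013333
L(b) = (-8 + b)/(15 + 2*b) (L(b) = (b - 8)/(b + (b - 3*(-5))) = (-8 + b)/(b + (b + 15)) = (-8 + b)/(b + (15 + b)) = (-8 + b)/(15 + 2*b))
L(-4) - 70*S = (-8 - 4)/(15 + 2*(-4)) - 70*1/75 = -12/(15 - 8) - 14/15 = -12/7 - 14/15 = -278/105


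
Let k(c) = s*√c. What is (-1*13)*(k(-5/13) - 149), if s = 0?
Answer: 1937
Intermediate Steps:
k(c) = 0 (k(c) = 0*√c = 0)
(-1*13)*(k(-5/13) - 149) = (-1*13)*(0 - 149) = -13*(-149) = 1937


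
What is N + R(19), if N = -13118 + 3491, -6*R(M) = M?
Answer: -57781/6 ≈ -9630.2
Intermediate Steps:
R(M) = -M/6
N = -9627
N + R(19) = -9627 - ⅙*19 = -9627 - 19/6 = -57781/6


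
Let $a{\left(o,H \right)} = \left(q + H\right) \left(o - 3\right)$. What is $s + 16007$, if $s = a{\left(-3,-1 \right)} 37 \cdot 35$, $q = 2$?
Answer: $8237$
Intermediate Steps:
$a{\left(o,H \right)} = \left(-3 + o\right) \left(2 + H\right)$ ($a{\left(o,H \right)} = \left(2 + H\right) \left(o - 3\right) = \left(2 + H\right) \left(-3 + o\right) = \left(-3 + o\right) \left(2 + H\right)$)
$s = -7770$ ($s = \left(-6 - -3 + 2 \left(-3\right) - -3\right) 37 \cdot 35 = \left(-6 + 3 - 6 + 3\right) 37 \cdot 35 = \left(-6\right) 37 \cdot 35 = \left(-222\right) 35 = -7770$)
$s + 16007 = -7770 + 16007 = 8237$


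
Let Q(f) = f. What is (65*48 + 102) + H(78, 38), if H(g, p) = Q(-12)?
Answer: 3210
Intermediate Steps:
H(g, p) = -12
(65*48 + 102) + H(78, 38) = (65*48 + 102) - 12 = (3120 + 102) - 12 = 3222 - 12 = 3210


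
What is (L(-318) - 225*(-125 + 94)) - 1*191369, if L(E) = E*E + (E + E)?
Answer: -83906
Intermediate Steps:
L(E) = E² + 2*E
(L(-318) - 225*(-125 + 94)) - 1*191369 = (-318*(2 - 318) - 225*(-125 + 94)) - 1*191369 = (-318*(-316) - 225*(-31)) - 191369 = (100488 + 6975) - 191369 = 107463 - 191369 = -83906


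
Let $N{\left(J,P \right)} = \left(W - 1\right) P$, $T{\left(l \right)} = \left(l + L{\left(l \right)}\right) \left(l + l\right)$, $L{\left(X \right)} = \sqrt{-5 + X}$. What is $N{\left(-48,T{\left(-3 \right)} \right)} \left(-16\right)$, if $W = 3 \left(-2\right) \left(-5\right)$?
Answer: $-8352 + 5568 i \sqrt{2} \approx -8352.0 + 7874.3 i$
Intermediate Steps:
$W = 30$ ($W = \left(-6\right) \left(-5\right) = 30$)
$T{\left(l \right)} = 2 l \left(l + \sqrt{-5 + l}\right)$ ($T{\left(l \right)} = \left(l + \sqrt{-5 + l}\right) \left(l + l\right) = \left(l + \sqrt{-5 + l}\right) 2 l = 2 l \left(l + \sqrt{-5 + l}\right)$)
$N{\left(J,P \right)} = 29 P$ ($N{\left(J,P \right)} = \left(30 - 1\right) P = 29 P$)
$N{\left(-48,T{\left(-3 \right)} \right)} \left(-16\right) = 29 \cdot 2 \left(-3\right) \left(-3 + \sqrt{-5 - 3}\right) \left(-16\right) = 29 \cdot 2 \left(-3\right) \left(-3 + \sqrt{-8}\right) \left(-16\right) = 29 \cdot 2 \left(-3\right) \left(-3 + 2 i \sqrt{2}\right) \left(-16\right) = 29 \left(18 - 12 i \sqrt{2}\right) \left(-16\right) = \left(522 - 348 i \sqrt{2}\right) \left(-16\right) = -8352 + 5568 i \sqrt{2}$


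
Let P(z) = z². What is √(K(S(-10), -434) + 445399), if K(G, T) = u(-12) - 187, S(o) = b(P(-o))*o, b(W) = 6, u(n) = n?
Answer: 20*√1113 ≈ 667.23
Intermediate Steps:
S(o) = 6*o
K(G, T) = -199 (K(G, T) = -12 - 187 = -199)
√(K(S(-10), -434) + 445399) = √(-199 + 445399) = √445200 = 20*√1113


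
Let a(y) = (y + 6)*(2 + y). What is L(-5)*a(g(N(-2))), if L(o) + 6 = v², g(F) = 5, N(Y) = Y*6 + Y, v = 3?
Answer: 231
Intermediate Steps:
N(Y) = 7*Y (N(Y) = 6*Y + Y = 7*Y)
a(y) = (2 + y)*(6 + y) (a(y) = (6 + y)*(2 + y) = (2 + y)*(6 + y))
L(o) = 3 (L(o) = -6 + 3² = -6 + 9 = 3)
L(-5)*a(g(N(-2))) = 3*(12 + 5² + 8*5) = 3*(12 + 25 + 40) = 3*77 = 231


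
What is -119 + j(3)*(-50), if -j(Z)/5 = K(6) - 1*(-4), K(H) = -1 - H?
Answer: -869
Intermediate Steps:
j(Z) = 15 (j(Z) = -5*((-1 - 1*6) - 1*(-4)) = -5*((-1 - 6) + 4) = -5*(-7 + 4) = -5*(-3) = 15)
-119 + j(3)*(-50) = -119 + 15*(-50) = -119 - 750 = -869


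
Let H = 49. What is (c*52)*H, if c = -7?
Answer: -17836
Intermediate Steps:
(c*52)*H = -7*52*49 = -364*49 = -17836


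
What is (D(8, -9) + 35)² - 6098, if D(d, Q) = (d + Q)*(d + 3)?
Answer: -5522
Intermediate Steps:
D(d, Q) = (3 + d)*(Q + d) (D(d, Q) = (Q + d)*(3 + d) = (3 + d)*(Q + d))
(D(8, -9) + 35)² - 6098 = ((8² + 3*(-9) + 3*8 - 9*8) + 35)² - 6098 = ((64 - 27 + 24 - 72) + 35)² - 6098 = (-11 + 35)² - 6098 = 24² - 6098 = 576 - 6098 = -5522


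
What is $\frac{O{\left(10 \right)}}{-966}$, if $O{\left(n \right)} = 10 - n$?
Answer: $0$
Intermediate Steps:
$\frac{O{\left(10 \right)}}{-966} = \frac{10 - 10}{-966} = \left(10 - 10\right) \left(- \frac{1}{966}\right) = 0 \left(- \frac{1}{966}\right) = 0$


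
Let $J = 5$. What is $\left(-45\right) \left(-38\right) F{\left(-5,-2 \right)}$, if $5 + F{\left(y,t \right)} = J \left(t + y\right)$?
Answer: $-68400$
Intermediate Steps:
$F{\left(y,t \right)} = -5 + 5 t + 5 y$ ($F{\left(y,t \right)} = -5 + 5 \left(t + y\right) = -5 + \left(5 t + 5 y\right) = -5 + 5 t + 5 y$)
$\left(-45\right) \left(-38\right) F{\left(-5,-2 \right)} = \left(-45\right) \left(-38\right) \left(-5 + 5 \left(-2\right) + 5 \left(-5\right)\right) = 1710 \left(-5 - 10 - 25\right) = 1710 \left(-40\right) = -68400$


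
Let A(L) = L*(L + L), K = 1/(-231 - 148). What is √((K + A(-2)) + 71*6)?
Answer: √62339815/379 ≈ 20.833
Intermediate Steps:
K = -1/379 (K = 1/(-379) = -1/379 ≈ -0.0026385)
A(L) = 2*L² (A(L) = L*(2*L) = 2*L²)
√((K + A(-2)) + 71*6) = √((-1/379 + 2*(-2)²) + 71*6) = √((-1/379 + 2*4) + 426) = √((-1/379 + 8) + 426) = √(3031/379 + 426) = √(164485/379) = √62339815/379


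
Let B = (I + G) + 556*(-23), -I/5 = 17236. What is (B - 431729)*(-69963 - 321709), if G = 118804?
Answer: 161326955096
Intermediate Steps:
I = -86180 (I = -5*17236 = -86180)
B = 19836 (B = (-86180 + 118804) + 556*(-23) = 32624 - 12788 = 19836)
(B - 431729)*(-69963 - 321709) = (19836 - 431729)*(-69963 - 321709) = -411893*(-391672) = 161326955096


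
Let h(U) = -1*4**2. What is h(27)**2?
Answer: 256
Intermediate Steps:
h(U) = -16 (h(U) = -1*16 = -16)
h(27)**2 = (-16)**2 = 256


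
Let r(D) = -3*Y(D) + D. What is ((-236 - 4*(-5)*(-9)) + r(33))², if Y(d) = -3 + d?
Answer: 223729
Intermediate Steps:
r(D) = 9 - 2*D (r(D) = -3*(-3 + D) + D = (9 - 3*D) + D = 9 - 2*D)
((-236 - 4*(-5)*(-9)) + r(33))² = ((-236 - 4*(-5)*(-9)) + (9 - 2*33))² = ((-236 - (-20)*(-9)) + (9 - 66))² = ((-236 - 1*180) - 57)² = ((-236 - 180) - 57)² = (-416 - 57)² = (-473)² = 223729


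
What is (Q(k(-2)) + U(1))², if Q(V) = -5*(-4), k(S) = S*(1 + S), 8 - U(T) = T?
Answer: 729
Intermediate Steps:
U(T) = 8 - T
Q(V) = 20
(Q(k(-2)) + U(1))² = (20 + (8 - 1*1))² = (20 + (8 - 1))² = (20 + 7)² = 27² = 729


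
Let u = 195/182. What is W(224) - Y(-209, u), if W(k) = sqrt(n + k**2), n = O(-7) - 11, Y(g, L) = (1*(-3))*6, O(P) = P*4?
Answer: 18 + sqrt(50137) ≈ 241.91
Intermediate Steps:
O(P) = 4*P
u = 15/14 (u = 195*(1/182) = 15/14 ≈ 1.0714)
Y(g, L) = -18 (Y(g, L) = -3*6 = -18)
n = -39 (n = 4*(-7) - 11 = -28 - 11 = -39)
W(k) = sqrt(-39 + k**2)
W(224) - Y(-209, u) = sqrt(-39 + 224**2) - 1*(-18) = sqrt(-39 + 50176) + 18 = sqrt(50137) + 18 = 18 + sqrt(50137)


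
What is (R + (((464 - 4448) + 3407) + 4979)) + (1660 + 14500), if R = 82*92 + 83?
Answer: 28189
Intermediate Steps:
R = 7627 (R = 7544 + 83 = 7627)
(R + (((464 - 4448) + 3407) + 4979)) + (1660 + 14500) = (7627 + (((464 - 4448) + 3407) + 4979)) + (1660 + 14500) = (7627 + ((-3984 + 3407) + 4979)) + 16160 = (7627 + (-577 + 4979)) + 16160 = (7627 + 4402) + 16160 = 12029 + 16160 = 28189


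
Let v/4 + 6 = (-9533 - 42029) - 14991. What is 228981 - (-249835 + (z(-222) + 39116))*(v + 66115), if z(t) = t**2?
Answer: -32306304654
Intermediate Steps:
v = -266236 (v = -24 + 4*((-9533 - 42029) - 14991) = -24 + 4*(-51562 - 14991) = -24 + 4*(-66553) = -24 - 266212 = -266236)
228981 - (-249835 + (z(-222) + 39116))*(v + 66115) = 228981 - (-249835 + ((-222)**2 + 39116))*(-266236 + 66115) = 228981 - (-249835 + (49284 + 39116))*(-200121) = 228981 - (-249835 + 88400)*(-200121) = 228981 - (-161435)*(-200121) = 228981 - 1*32306533635 = 228981 - 32306533635 = -32306304654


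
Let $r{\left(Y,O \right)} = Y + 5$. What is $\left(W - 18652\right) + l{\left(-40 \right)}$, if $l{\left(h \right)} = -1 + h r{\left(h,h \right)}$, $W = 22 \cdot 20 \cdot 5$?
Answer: $-15053$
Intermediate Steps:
$r{\left(Y,O \right)} = 5 + Y$
$W = 2200$ ($W = 440 \cdot 5 = 2200$)
$l{\left(h \right)} = -1 + h \left(5 + h\right)$
$\left(W - 18652\right) + l{\left(-40 \right)} = \left(2200 - 18652\right) - \left(1 + 40 \left(5 - 40\right)\right) = -16452 - -1399 = -16452 + \left(-1 + 1400\right) = -16452 + 1399 = -15053$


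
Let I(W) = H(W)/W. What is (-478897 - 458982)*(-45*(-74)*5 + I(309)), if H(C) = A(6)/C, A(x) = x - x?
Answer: -15615685350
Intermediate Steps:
A(x) = 0
H(C) = 0 (H(C) = 0/C = 0)
I(W) = 0 (I(W) = 0/W = 0)
(-478897 - 458982)*(-45*(-74)*5 + I(309)) = (-478897 - 458982)*(-45*(-74)*5 + 0) = -937879*(3330*5 + 0) = -937879*(16650 + 0) = -937879*16650 = -15615685350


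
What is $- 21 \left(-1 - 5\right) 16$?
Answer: $2016$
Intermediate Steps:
$- 21 \left(-1 - 5\right) 16 = \left(-21\right) \left(-6\right) 16 = 126 \cdot 16 = 2016$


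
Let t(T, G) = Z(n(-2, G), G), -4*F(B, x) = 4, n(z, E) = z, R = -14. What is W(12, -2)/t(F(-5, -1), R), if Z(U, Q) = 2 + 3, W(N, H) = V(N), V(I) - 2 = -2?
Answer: 0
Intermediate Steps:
V(I) = 0 (V(I) = 2 - 2 = 0)
F(B, x) = -1 (F(B, x) = -¼*4 = -1)
W(N, H) = 0
Z(U, Q) = 5
t(T, G) = 5
W(12, -2)/t(F(-5, -1), R) = 0/5 = 0*(⅕) = 0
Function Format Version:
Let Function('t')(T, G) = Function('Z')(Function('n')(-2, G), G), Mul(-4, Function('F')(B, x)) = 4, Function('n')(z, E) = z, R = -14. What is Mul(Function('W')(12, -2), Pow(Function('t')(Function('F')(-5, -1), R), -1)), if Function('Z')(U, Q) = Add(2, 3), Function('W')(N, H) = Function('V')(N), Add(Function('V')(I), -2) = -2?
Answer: 0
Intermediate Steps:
Function('V')(I) = 0 (Function('V')(I) = Add(2, -2) = 0)
Function('F')(B, x) = -1 (Function('F')(B, x) = Mul(Rational(-1, 4), 4) = -1)
Function('W')(N, H) = 0
Function('Z')(U, Q) = 5
Function('t')(T, G) = 5
Mul(Function('W')(12, -2), Pow(Function('t')(Function('F')(-5, -1), R), -1)) = Mul(0, Pow(5, -1)) = Mul(0, Rational(1, 5)) = 0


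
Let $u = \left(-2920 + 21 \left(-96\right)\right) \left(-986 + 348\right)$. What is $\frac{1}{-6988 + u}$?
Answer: $\frac{1}{3142180} \approx 3.1825 \cdot 10^{-7}$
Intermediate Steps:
$u = 3149168$ ($u = \left(-2920 - 2016\right) \left(-638\right) = \left(-4936\right) \left(-638\right) = 3149168$)
$\frac{1}{-6988 + u} = \frac{1}{-6988 + 3149168} = \frac{1}{3142180}$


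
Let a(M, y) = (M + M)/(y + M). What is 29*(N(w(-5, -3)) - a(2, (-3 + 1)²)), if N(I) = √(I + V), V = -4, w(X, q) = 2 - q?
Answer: 29/3 ≈ 9.6667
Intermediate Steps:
a(M, y) = 2*M/(M + y) (a(M, y) = (2*M)/(M + y) = 2*M/(M + y))
N(I) = √(-4 + I) (N(I) = √(I - 4) = √(-4 + I))
29*(N(w(-5, -3)) - a(2, (-3 + 1)²)) = 29*(√(-4 + (2 - 1*(-3))) - 2*2/(2 + (-3 + 1)²)) = 29*(√(-4 + (2 + 3)) - 2*2/(2 + (-2)²)) = 29*(√(-4 + 5) - 2*2/(2 + 4)) = 29*(√1 - 2*2/6) = 29*(1 - 2*2/6) = 29*(1 - 1*⅔) = 29*(1 - ⅔) = 29*(⅓) = 29/3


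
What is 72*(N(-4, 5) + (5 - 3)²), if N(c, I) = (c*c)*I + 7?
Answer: 6552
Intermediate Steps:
N(c, I) = 7 + I*c² (N(c, I) = c²*I + 7 = I*c² + 7 = 7 + I*c²)
72*(N(-4, 5) + (5 - 3)²) = 72*((7 + 5*(-4)²) + (5 - 3)²) = 72*((7 + 5*16) + 2²) = 72*((7 + 80) + 4) = 72*(87 + 4) = 72*91 = 6552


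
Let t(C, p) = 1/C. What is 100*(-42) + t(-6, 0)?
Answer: -25201/6 ≈ -4200.2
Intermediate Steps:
100*(-42) + t(-6, 0) = 100*(-42) + 1/(-6) = -4200 - ⅙ = -25201/6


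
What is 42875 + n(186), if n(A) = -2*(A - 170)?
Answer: 42843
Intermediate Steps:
n(A) = 340 - 2*A (n(A) = -2*(-170 + A) = 340 - 2*A)
42875 + n(186) = 42875 + (340 - 2*186) = 42875 + (340 - 372) = 42875 - 32 = 42843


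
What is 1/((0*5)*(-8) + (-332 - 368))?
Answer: -1/700 ≈ -0.0014286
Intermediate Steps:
1/((0*5)*(-8) + (-332 - 368)) = 1/(0*(-8) - 700) = 1/(0 - 700) = 1/(-700) = -1/700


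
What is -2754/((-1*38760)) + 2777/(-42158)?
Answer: 41503/8010020 ≈ 0.0051814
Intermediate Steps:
-2754/((-1*38760)) + 2777/(-42158) = -2754/(-38760) + 2777*(-1/42158) = -2754*(-1/38760) - 2777/42158 = 27/380 - 2777/42158 = 41503/8010020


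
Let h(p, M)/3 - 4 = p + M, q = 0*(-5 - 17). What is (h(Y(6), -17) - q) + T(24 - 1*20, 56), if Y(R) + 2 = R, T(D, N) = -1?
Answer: -28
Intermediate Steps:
q = 0 (q = 0*(-22) = 0)
Y(R) = -2 + R
h(p, M) = 12 + 3*M + 3*p (h(p, M) = 12 + 3*(p + M) = 12 + 3*(M + p) = 12 + (3*M + 3*p) = 12 + 3*M + 3*p)
(h(Y(6), -17) - q) + T(24 - 1*20, 56) = ((12 + 3*(-17) + 3*(-2 + 6)) - 1*0) - 1 = ((12 - 51 + 3*4) + 0) - 1 = ((12 - 51 + 12) + 0) - 1 = (-27 + 0) - 1 = -27 - 1 = -28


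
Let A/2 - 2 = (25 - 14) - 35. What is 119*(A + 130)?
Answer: 10234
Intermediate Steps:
A = -44 (A = 4 + 2*((25 - 14) - 35) = 4 + 2*(11 - 35) = 4 + 2*(-24) = 4 - 48 = -44)
119*(A + 130) = 119*(-44 + 130) = 119*86 = 10234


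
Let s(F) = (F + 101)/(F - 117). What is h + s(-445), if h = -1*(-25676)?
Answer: 7215128/281 ≈ 25677.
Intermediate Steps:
s(F) = (101 + F)/(-117 + F)
h = 25676
h + s(-445) = 25676 + (101 - 445)/(-117 - 445) = 25676 - 344/(-562) = 25676 - 1/562*(-344) = 25676 + 172/281 = 7215128/281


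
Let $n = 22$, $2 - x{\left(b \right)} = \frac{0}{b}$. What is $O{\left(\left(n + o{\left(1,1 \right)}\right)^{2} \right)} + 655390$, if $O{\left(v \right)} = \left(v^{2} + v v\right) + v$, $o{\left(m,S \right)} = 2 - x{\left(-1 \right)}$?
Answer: $1124386$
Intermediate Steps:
$x{\left(b \right)} = 2$ ($x{\left(b \right)} = 2 - \frac{0}{b} = 2 - 0 = 2 + 0 = 2$)
$o{\left(m,S \right)} = 0$ ($o{\left(m,S \right)} = 2 - 2 = 0$)
$O{\left(v \right)} = v + 2 v^{2}$ ($O{\left(v \right)} = \left(v^{2} + v^{2}\right) + v = 2 v^{2} + v = v + 2 v^{2}$)
$O{\left(\left(n + o{\left(1,1 \right)}\right)^{2} \right)} + 655390 = \left(22 + 0\right)^{2} \left(1 + 2 \left(22 + 0\right)^{2}\right) + 655390 = 22^{2} \left(1 + 2 \cdot 22^{2}\right) + 655390 = 484 \left(1 + 2 \cdot 484\right) + 655390 = 484 \left(1 + 968\right) + 655390 = 484 \cdot 969 + 655390 = 468996 + 655390 = 1124386$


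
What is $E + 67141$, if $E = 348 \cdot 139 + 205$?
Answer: $115718$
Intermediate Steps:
$E = 48577$ ($E = 48372 + 205 = 48577$)
$E + 67141 = 48577 + 67141 = 115718$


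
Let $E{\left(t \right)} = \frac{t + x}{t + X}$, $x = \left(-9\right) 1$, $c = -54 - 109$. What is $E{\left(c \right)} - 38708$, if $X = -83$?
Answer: $- \frac{4760998}{123} \approx -38707.0$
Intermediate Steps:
$c = -163$ ($c = -54 - 109 = -163$)
$x = -9$
$E{\left(t \right)} = \frac{-9 + t}{-83 + t}$ ($E{\left(t \right)} = \frac{t - 9}{t - 83} = \frac{-9 + t}{-83 + t}$)
$E{\left(c \right)} - 38708 = \frac{-9 - 163}{-83 - 163} - 38708 = \frac{1}{-246} \left(-172\right) - 38708 = \left(- \frac{1}{246}\right) \left(-172\right) - 38708 = \frac{86}{123} - 38708 = - \frac{4760998}{123}$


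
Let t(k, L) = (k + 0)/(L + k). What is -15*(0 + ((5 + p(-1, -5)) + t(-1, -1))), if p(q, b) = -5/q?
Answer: -315/2 ≈ -157.50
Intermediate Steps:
t(k, L) = k/(L + k)
-15*(0 + ((5 + p(-1, -5)) + t(-1, -1))) = -15*(0 + ((5 - 5/(-1)) - 1/(-1 - 1))) = -15*(0 + ((5 - 5*(-1)) - 1/(-2))) = -15*(0 + ((5 + 5) - 1*(-1/2))) = -15*(0 + (10 + 1/2)) = -15*(0 + 21/2) = -15*21/2 = -315/2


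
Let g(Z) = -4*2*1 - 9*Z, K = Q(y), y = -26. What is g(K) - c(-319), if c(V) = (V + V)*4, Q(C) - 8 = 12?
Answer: 2364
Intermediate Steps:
Q(C) = 20 (Q(C) = 8 + 12 = 20)
K = 20
c(V) = 8*V (c(V) = (2*V)*4 = 8*V)
g(Z) = -8 - 9*Z (g(Z) = -8*1 - 9*Z = -8 - 9*Z)
g(K) - c(-319) = (-8 - 9*20) - 8*(-319) = (-8 - 180) - 1*(-2552) = -188 + 2552 = 2364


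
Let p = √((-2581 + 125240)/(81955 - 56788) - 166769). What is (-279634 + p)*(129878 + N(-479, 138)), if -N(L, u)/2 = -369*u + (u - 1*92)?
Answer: -64771623420 + 154420*I*√26406177552897/8389 ≈ -6.4772e+10 + 9.459e+7*I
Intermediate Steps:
N(L, u) = 184 + 736*u (N(L, u) = -2*(-369*u + (u - 1*92)) = -2*(-369*u + (u - 92)) = -2*(-369*u + (-92 + u)) = -2*(-92 - 368*u) = 184 + 736*u)
p = 2*I*√26406177552897/25167 (p = √(122659/25167 - 166769) = √(-4196952764/25167) = 2*I*√26406177552897/25167 ≈ 408.37*I)
(-279634 + p)*(129878 + N(-479, 138)) = (-279634 + 2*I*√26406177552897/25167)*(129878 + (184 + 736*138)) = (-279634 + 2*I*√26406177552897/25167)*(129878 + (184 + 101568)) = (-279634 + 2*I*√26406177552897/25167)*(129878 + 101752) = (-279634 + 2*I*√26406177552897/25167)*231630 = -64771623420 + 154420*I*√26406177552897/8389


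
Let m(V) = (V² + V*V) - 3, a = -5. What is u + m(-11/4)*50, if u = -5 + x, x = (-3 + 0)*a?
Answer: 2465/4 ≈ 616.25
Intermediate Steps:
m(V) = -3 + 2*V² (m(V) = (V² + V²) - 3 = 2*V² - 3 = -3 + 2*V²)
x = 15 (x = (-3 + 0)*(-5) = -3*(-5) = 15)
u = 10 (u = -5 + 15 = 10)
u + m(-11/4)*50 = 10 + (-3 + 2*(-11/4)²)*50 = 10 + (-3 + 2*(121/16))*50 = 10 + (-3 + 121/8)*50 = 10 + (97/8)*50 = 10 + 2425/4 = 2465/4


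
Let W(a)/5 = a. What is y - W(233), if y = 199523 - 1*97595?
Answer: 100763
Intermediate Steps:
y = 101928 (y = 199523 - 97595 = 101928)
W(a) = 5*a
y - W(233) = 101928 - 5*233 = 101928 - 1*1165 = 101928 - 1165 = 100763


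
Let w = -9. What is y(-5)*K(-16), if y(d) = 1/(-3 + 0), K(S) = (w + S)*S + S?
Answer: -128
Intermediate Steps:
K(S) = S + S*(-9 + S) (K(S) = (-9 + S)*S + S = S*(-9 + S) + S = S + S*(-9 + S))
y(d) = -⅓ (y(d) = 1/(-3) = -⅓)
y(-5)*K(-16) = -(-16)*(-8 - 16)/3 = -(-16)*(-24)/3 = -⅓*384 = -128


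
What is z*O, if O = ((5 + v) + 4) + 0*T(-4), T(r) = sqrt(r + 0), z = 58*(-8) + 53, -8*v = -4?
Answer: -7809/2 ≈ -3904.5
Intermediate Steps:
v = 1/2 (v = -1/8*(-4) = 1/2 ≈ 0.50000)
z = -411 (z = -464 + 53 = -411)
T(r) = sqrt(r)
O = 19/2 (O = ((5 + 1/2) + 4) + 0*sqrt(-4) = (11/2 + 4) + 0*(2*I) = 19/2 + 0 = 19/2 ≈ 9.5000)
z*O = -411*19/2 = -7809/2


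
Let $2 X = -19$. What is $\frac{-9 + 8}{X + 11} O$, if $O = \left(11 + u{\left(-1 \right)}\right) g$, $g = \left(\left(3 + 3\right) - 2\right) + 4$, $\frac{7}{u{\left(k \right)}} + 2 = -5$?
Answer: $- \frac{160}{3} \approx -53.333$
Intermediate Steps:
$u{\left(k \right)} = -1$ ($u{\left(k \right)} = \frac{7}{-2 - 5} = \frac{7}{-7} = 7 \left(- \frac{1}{7}\right) = -1$)
$X = - \frac{19}{2}$ ($X = \frac{1}{2} \left(-19\right) = - \frac{19}{2} \approx -9.5$)
$g = 8$ ($g = \left(6 - 2\right) + 4 = 4 + 4 = 8$)
$O = 80$ ($O = \left(11 - 1\right) 8 = 10 \cdot 8 = 80$)
$\frac{-9 + 8}{X + 11} O = \frac{-9 + 8}{- \frac{19}{2} + 11} \cdot 80 = - \frac{1}{\frac{3}{2}} \cdot 80 = \left(-1\right) \frac{2}{3} \cdot 80 = \left(- \frac{2}{3}\right) 80 = - \frac{160}{3}$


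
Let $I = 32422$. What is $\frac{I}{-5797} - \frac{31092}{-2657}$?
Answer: $\frac{94095070}{15402629} \approx 6.109$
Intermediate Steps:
$\frac{I}{-5797} - \frac{31092}{-2657} = \frac{32422}{-5797} - \frac{31092}{-2657} = 32422 \left(- \frac{1}{5797}\right) - - \frac{31092}{2657} = - \frac{32422}{5797} + \frac{31092}{2657} = \frac{94095070}{15402629}$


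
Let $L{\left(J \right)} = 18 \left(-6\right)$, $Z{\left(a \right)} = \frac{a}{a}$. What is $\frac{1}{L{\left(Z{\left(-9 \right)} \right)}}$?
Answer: $- \frac{1}{108} \approx -0.0092593$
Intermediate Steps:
$Z{\left(a \right)} = 1$
$L{\left(J \right)} = -108$
$\frac{1}{L{\left(Z{\left(-9 \right)} \right)}} = \frac{1}{-108} = - \frac{1}{108}$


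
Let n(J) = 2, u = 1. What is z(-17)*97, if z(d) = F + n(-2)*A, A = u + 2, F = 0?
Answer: 582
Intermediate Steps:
A = 3 (A = 1 + 2 = 3)
z(d) = 6 (z(d) = 0 + 2*3 = 0 + 6 = 6)
z(-17)*97 = 6*97 = 582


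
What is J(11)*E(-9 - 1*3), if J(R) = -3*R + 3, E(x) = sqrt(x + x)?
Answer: -60*I*sqrt(6) ≈ -146.97*I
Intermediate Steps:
E(x) = sqrt(2)*sqrt(x) (E(x) = sqrt(2*x) = sqrt(2)*sqrt(x))
J(R) = 3 - 3*R
J(11)*E(-9 - 1*3) = (3 - 3*11)*(sqrt(2)*sqrt(-9 - 1*3)) = (3 - 33)*(sqrt(2)*sqrt(-9 - 3)) = -30*sqrt(2)*sqrt(-12) = -30*sqrt(2)*2*I*sqrt(3) = -60*I*sqrt(6)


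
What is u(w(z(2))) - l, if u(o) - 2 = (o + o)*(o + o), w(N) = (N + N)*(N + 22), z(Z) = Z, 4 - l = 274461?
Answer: 311323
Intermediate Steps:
l = -274457 (l = 4 - 1*274461 = 4 - 274461 = -274457)
w(N) = 2*N*(22 + N) (w(N) = (2*N)*(22 + N) = 2*N*(22 + N))
u(o) = 2 + 4*o² (u(o) = 2 + (o + o)*(o + o) = 2 + (2*o)*(2*o) = 2 + 4*o²)
u(w(z(2))) - l = (2 + 4*(2*2*(22 + 2))²) - 1*(-274457) = (2 + 4*(2*2*24)²) + 274457 = (2 + 4*96²) + 274457 = (2 + 4*9216) + 274457 = (2 + 36864) + 274457 = 36866 + 274457 = 311323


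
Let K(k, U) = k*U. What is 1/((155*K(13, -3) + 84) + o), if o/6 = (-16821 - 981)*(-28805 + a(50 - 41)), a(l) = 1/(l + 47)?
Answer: 14/43073965083 ≈ 3.2502e-10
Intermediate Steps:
a(l) = 1/(47 + l)
K(k, U) = U*k
o = 43074048537/14 (o = 6*((-16821 - 981)*(-28805 + 1/(47 + (50 - 41)))) = 6*(-17802*(-28805 + 1/(47 + 9))) = 6*(-17802*(-28805 + 1/56)) = 6*(-17802*(-1613079/56)) = 6*(14358016179/28) = 43074048537/14 ≈ 3.0767e+9)
1/((155*K(13, -3) + 84) + o) = 1/((155*(-3*13) + 84) + 43074048537/14) = 1/((155*(-39) + 84) + 43074048537/14) = 1/((-6045 + 84) + 43074048537/14) = 1/(-5961 + 43074048537/14) = 1/(43073965083/14) = 14/43073965083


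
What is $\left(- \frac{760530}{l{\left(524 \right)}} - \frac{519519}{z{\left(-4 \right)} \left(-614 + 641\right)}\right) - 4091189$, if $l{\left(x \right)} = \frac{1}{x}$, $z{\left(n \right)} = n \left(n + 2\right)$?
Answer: $- \frac{28988014621}{72} \approx -4.0261 \cdot 10^{8}$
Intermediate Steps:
$z{\left(n \right)} = n \left(2 + n\right)$
$\left(- \frac{760530}{l{\left(524 \right)}} - \frac{519519}{z{\left(-4 \right)} \left(-614 + 641\right)}\right) - 4091189 = \left(- \frac{760530}{\frac{1}{524}} - \frac{519519}{- 4 \left(2 - 4\right) \left(-614 + 641\right)}\right) - 4091189 = \left(- 760530 \frac{1}{\frac{1}{524}} - \frac{519519}{\left(-4\right) \left(-2\right) 27}\right) - 4091189 = \left(\left(-760530\right) 524 - \frac{519519}{8 \cdot 27}\right) - 4091189 = \left(-398517720 - \frac{519519}{216}\right) - 4091189 = \left(-398517720 - \frac{173173}{72}\right) - 4091189 = - \frac{28693449013}{72} - 4091189 = - \frac{28988014621}{72}$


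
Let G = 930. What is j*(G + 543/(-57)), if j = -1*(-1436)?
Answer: 25114204/19 ≈ 1.3218e+6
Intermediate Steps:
j = 1436
j*(G + 543/(-57)) = 1436*(930 + 543/(-57)) = 1436*(930 + 543*(-1/57)) = 1436*(930 - 181/19) = 1436*(17489/19) = 25114204/19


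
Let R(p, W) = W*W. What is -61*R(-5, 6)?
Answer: -2196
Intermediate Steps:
R(p, W) = W²
-61*R(-5, 6) = -61*6² = -61*36 = -2196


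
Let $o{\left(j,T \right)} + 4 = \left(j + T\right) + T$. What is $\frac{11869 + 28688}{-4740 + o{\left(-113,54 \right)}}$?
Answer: $- \frac{13519}{1583} \approx -8.5401$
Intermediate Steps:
$o{\left(j,T \right)} = -4 + j + 2 T$ ($o{\left(j,T \right)} = -4 + \left(\left(j + T\right) + T\right) = -4 + \left(\left(T + j\right) + T\right) = -4 + \left(j + 2 T\right) = -4 + j + 2 T$)
$\frac{11869 + 28688}{-4740 + o{\left(-113,54 \right)}} = \frac{11869 + 28688}{-4740 - 9} = \frac{40557}{-4740 - 9} = \frac{40557}{-4749} = 40557 \left(- \frac{1}{4749}\right) = - \frac{13519}{1583}$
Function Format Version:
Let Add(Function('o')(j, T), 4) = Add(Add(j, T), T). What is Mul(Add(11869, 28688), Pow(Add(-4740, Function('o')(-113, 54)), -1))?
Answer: Rational(-13519, 1583) ≈ -8.5401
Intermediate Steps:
Function('o')(j, T) = Add(-4, j, Mul(2, T)) (Function('o')(j, T) = Add(-4, Add(Add(j, T), T)) = Add(-4, Add(Add(T, j), T)) = Add(-4, Add(j, Mul(2, T))) = Add(-4, j, Mul(2, T)))
Mul(Add(11869, 28688), Pow(Add(-4740, Function('o')(-113, 54)), -1)) = Mul(Add(11869, 28688), Pow(Add(-4740, Add(-4, -113, Mul(2, 54))), -1)) = Mul(40557, Pow(Add(-4740, Add(-4, -113, 108)), -1)) = Mul(40557, Pow(Add(-4740, -9), -1)) = Mul(40557, Pow(-4749, -1)) = Mul(40557, Rational(-1, 4749)) = Rational(-13519, 1583)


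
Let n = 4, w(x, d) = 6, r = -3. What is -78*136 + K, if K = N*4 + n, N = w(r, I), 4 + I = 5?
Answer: -10580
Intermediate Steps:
I = 1 (I = -4 + 5 = 1)
N = 6
K = 28 (K = 6*4 + 4 = 24 + 4 = 28)
-78*136 + K = -78*136 + 28 = -10608 + 28 = -10580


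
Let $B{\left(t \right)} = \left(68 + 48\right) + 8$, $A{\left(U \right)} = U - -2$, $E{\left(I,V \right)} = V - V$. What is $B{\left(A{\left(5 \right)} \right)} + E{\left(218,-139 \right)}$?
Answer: $124$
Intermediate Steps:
$E{\left(I,V \right)} = 0$
$A{\left(U \right)} = 2 + U$ ($A{\left(U \right)} = U + 2 = 2 + U$)
$B{\left(t \right)} = 124$ ($B{\left(t \right)} = 116 + 8 = 124$)
$B{\left(A{\left(5 \right)} \right)} + E{\left(218,-139 \right)} = 124 + 0 = 124$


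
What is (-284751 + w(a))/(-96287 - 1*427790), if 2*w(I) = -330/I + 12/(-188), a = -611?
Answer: 347965431/640422094 ≈ 0.54334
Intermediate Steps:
w(I) = -3/94 - 165/I (w(I) = (-330/I + 12/(-188))/2 = (-330/I + 12*(-1/188))/2 = (-330/I - 3/47)/2 = (-3/47 - 330/I)/2 = -3/94 - 165/I)
(-284751 + w(a))/(-96287 - 1*427790) = (-284751 + (-3/94 - 165/(-611)))/(-96287 - 1*427790) = (-284751 + (-3/94 - 165*(-1/611)))/(-96287 - 427790) = (-284751 + (-3/94 + 165/611))/(-524077) = (-284751 + 291/1222)*(-1/524077) = -347965431/1222*(-1/524077) = 347965431/640422094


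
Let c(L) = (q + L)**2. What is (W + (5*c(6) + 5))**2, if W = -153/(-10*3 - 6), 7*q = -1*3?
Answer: 1038966289/38416 ≈ 27045.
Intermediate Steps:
q = -3/7 (q = (-1*3)/7 = (1/7)*(-3) = -3/7 ≈ -0.42857)
c(L) = (-3/7 + L)**2
W = 17/4 (W = -153/(-30 - 6) = -153/(-36) = -153*(-1/36) = 17/4 ≈ 4.2500)
(W + (5*c(6) + 5))**2 = (17/4 + (5*((-3 + 7*6)**2/49) + 5))**2 = (17/4 + (5*((-3 + 42)**2/49) + 5))**2 = (17/4 + (5*((1/49)*39**2) + 5))**2 = (17/4 + (5*((1/49)*1521) + 5))**2 = (17/4 + (5*(1521/49) + 5))**2 = (17/4 + (7605/49 + 5))**2 = (17/4 + 7850/49)**2 = (32233/196)**2 = 1038966289/38416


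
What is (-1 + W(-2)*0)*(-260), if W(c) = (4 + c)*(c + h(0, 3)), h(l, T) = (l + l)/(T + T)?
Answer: 260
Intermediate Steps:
h(l, T) = l/T (h(l, T) = (2*l)/((2*T)) = (2*l)*(1/(2*T)) = l/T)
W(c) = c*(4 + c) (W(c) = (4 + c)*(c + 0/3) = (4 + c)*(c + 0*(⅓)) = (4 + c)*(c + 0) = (4 + c)*c = c*(4 + c))
(-1 + W(-2)*0)*(-260) = (-1 - 2*(4 - 2)*0)*(-260) = (-1 - 2*2*0)*(-260) = (-1 - 4*0)*(-260) = (-1 + 0)*(-260) = -1*(-260) = 260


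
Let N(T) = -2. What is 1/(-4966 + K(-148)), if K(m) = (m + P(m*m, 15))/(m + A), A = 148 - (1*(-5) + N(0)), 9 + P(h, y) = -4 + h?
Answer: -7/13019 ≈ -0.00053768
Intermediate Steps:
P(h, y) = -13 + h (P(h, y) = -9 + (-4 + h) = -13 + h)
A = 155 (A = 148 - (1*(-5) - 2) = 148 - (-5 - 2) = 148 - 1*(-7) = 148 + 7 = 155)
K(m) = (-13 + m + m**2)/(155 + m) (K(m) = (m + (-13 + m*m))/(m + 155) = (m + (-13 + m**2))/(155 + m) = (-13 + m + m**2)/(155 + m))
1/(-4966 + K(-148)) = 1/(-4966 + (-13 - 148 + (-148)**2)/(155 - 148)) = 1/(-4966 + (-13 - 148 + 21904)/7) = 1/(-4966 + (1/7)*21743) = 1/(-4966 + 21743/7) = 1/(-13019/7) = -7/13019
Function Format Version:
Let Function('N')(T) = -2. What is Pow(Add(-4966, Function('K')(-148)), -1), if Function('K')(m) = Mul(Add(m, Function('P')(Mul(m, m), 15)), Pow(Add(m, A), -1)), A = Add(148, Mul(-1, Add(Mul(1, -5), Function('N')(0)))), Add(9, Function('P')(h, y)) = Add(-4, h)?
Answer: Rational(-7, 13019) ≈ -0.00053768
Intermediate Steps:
Function('P')(h, y) = Add(-13, h) (Function('P')(h, y) = Add(-9, Add(-4, h)) = Add(-13, h))
A = 155 (A = Add(148, Mul(-1, Add(Mul(1, -5), -2))) = Add(148, Mul(-1, Add(-5, -2))) = Add(148, Mul(-1, -7)) = Add(148, 7) = 155)
Function('K')(m) = Mul(Pow(Add(155, m), -1), Add(-13, m, Pow(m, 2))) (Function('K')(m) = Mul(Add(m, Add(-13, Mul(m, m))), Pow(Add(m, 155), -1)) = Mul(Add(m, Add(-13, Pow(m, 2))), Pow(Add(155, m), -1)) = Mul(Add(-13, m, Pow(m, 2)), Pow(Add(155, m), -1)) = Mul(Pow(Add(155, m), -1), Add(-13, m, Pow(m, 2))))
Pow(Add(-4966, Function('K')(-148)), -1) = Pow(Add(-4966, Mul(Pow(Add(155, -148), -1), Add(-13, -148, Pow(-148, 2)))), -1) = Pow(Add(-4966, Mul(Pow(7, -1), Add(-13, -148, 21904))), -1) = Pow(Add(-4966, Mul(Rational(1, 7), 21743)), -1) = Pow(Add(-4966, Rational(21743, 7)), -1) = Pow(Rational(-13019, 7), -1) = Rational(-7, 13019)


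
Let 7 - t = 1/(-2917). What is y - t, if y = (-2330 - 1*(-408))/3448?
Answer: -38007317/5028908 ≈ -7.5578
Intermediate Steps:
t = 20420/2917 (t = 7 - 1/(-2917) = 7 - 1*(-1/2917) = 7 + 1/2917 = 20420/2917 ≈ 7.0003)
y = -961/1724 (y = (-2330 + 408)*(1/3448) = -1922*1/3448 = -961/1724 ≈ -0.55742)
y - t = -961/1724 - 1*20420/2917 = -961/1724 - 20420/2917 = -38007317/5028908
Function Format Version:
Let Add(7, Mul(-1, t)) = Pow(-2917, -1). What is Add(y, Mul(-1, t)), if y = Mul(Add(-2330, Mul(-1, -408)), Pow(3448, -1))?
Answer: Rational(-38007317, 5028908) ≈ -7.5578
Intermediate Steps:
t = Rational(20420, 2917) (t = Add(7, Mul(-1, Pow(-2917, -1))) = Add(7, Mul(-1, Rational(-1, 2917))) = Add(7, Rational(1, 2917)) = Rational(20420, 2917) ≈ 7.0003)
y = Rational(-961, 1724) (y = Mul(Add(-2330, 408), Rational(1, 3448)) = Mul(-1922, Rational(1, 3448)) = Rational(-961, 1724) ≈ -0.55742)
Add(y, Mul(-1, t)) = Add(Rational(-961, 1724), Mul(-1, Rational(20420, 2917))) = Add(Rational(-961, 1724), Rational(-20420, 2917)) = Rational(-38007317, 5028908)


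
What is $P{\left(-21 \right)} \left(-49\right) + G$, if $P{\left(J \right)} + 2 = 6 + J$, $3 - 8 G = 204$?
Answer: $\frac{6463}{8} \approx 807.88$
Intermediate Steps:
$G = - \frac{201}{8}$ ($G = \frac{3}{8} - \frac{51}{2} = - \frac{201}{8} \approx -25.125$)
$P{\left(J \right)} = 4 + J$ ($P{\left(J \right)} = -2 + \left(6 + J\right) = 4 + J$)
$P{\left(-21 \right)} \left(-49\right) + G = \left(4 - 21\right) \left(-49\right) - \frac{201}{8} = \left(-17\right) \left(-49\right) - \frac{201}{8} = 833 - \frac{201}{8} = \frac{6463}{8}$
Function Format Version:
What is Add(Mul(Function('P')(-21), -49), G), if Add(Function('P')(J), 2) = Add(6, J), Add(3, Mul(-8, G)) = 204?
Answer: Rational(6463, 8) ≈ 807.88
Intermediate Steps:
G = Rational(-201, 8) (G = Add(Rational(3, 8), Mul(Rational(-1, 8), 204)) = Add(Rational(3, 8), Rational(-51, 2)) = Rational(-201, 8) ≈ -25.125)
Function('P')(J) = Add(4, J) (Function('P')(J) = Add(-2, Add(6, J)) = Add(4, J))
Add(Mul(Function('P')(-21), -49), G) = Add(Mul(Add(4, -21), -49), Rational(-201, 8)) = Add(Mul(-17, -49), Rational(-201, 8)) = Add(833, Rational(-201, 8)) = Rational(6463, 8)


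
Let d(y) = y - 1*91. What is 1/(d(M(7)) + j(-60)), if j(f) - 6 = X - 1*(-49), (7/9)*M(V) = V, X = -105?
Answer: -1/132 ≈ -0.0075758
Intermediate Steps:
M(V) = 9*V/7
d(y) = -91 + y (d(y) = y - 91 = -91 + y)
j(f) = -50 (j(f) = 6 + (-105 - 1*(-49)) = 6 + (-105 + 49) = 6 - 56 = -50)
1/(d(M(7)) + j(-60)) = 1/((-91 + (9/7)*7) - 50) = 1/((-91 + 9) - 50) = 1/(-82 - 50) = 1/(-132) = -1/132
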